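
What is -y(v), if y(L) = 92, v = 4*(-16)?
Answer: -92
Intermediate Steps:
v = -64
-y(v) = -1*92 = -92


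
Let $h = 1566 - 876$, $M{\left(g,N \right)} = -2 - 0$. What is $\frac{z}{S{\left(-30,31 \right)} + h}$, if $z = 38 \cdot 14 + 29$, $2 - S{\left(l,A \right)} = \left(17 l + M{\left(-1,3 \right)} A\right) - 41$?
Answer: $\frac{187}{435} \approx 0.42988$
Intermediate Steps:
$M{\left(g,N \right)} = -2$ ($M{\left(g,N \right)} = -2 + 0 = -2$)
$S{\left(l,A \right)} = 43 - 17 l + 2 A$ ($S{\left(l,A \right)} = 2 - \left(\left(17 l - 2 A\right) - 41\right) = 2 - \left(\left(- 2 A + 17 l\right) - 41\right) = 2 - \left(-41 - 2 A + 17 l\right) = 2 + \left(41 - 17 l + 2 A\right) = 43 - 17 l + 2 A$)
$z = 561$ ($z = 532 + 29 = 561$)
$h = 690$ ($h = 1566 - 876 = 690$)
$\frac{z}{S{\left(-30,31 \right)} + h} = \frac{561}{\left(43 - -510 + 2 \cdot 31\right) + 690} = \frac{561}{\left(43 + 510 + 62\right) + 690} = \frac{561}{615 + 690} = \frac{561}{1305} = 561 \cdot \frac{1}{1305} = \frac{187}{435}$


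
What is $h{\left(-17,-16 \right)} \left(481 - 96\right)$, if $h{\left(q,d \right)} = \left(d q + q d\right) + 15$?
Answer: $215215$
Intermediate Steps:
$h{\left(q,d \right)} = 15 + 2 d q$ ($h{\left(q,d \right)} = \left(d q + d q\right) + 15 = 2 d q + 15 = 15 + 2 d q$)
$h{\left(-17,-16 \right)} \left(481 - 96\right) = \left(15 + 2 \left(-16\right) \left(-17\right)\right) \left(481 - 96\right) = \left(15 + 544\right) 385 = 559 \cdot 385 = 215215$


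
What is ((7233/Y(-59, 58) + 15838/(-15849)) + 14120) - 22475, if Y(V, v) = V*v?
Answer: -453304581143/54235278 ≈ -8358.1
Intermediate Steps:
((7233/Y(-59, 58) + 15838/(-15849)) + 14120) - 22475 = ((7233/((-59*58)) + 15838/(-15849)) + 14120) - 22475 = ((7233/(-3422) + 15838*(-1/15849)) + 14120) - 22475 = ((7233*(-1/3422) - 15838/15849) + 14120) - 22475 = ((-7233/3422 - 15838/15849) + 14120) - 22475 = (-168833453/54235278 + 14120) - 22475 = 765633291907/54235278 - 22475 = -453304581143/54235278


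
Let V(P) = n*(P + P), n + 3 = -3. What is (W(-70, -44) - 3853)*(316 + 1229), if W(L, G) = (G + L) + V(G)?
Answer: -5313255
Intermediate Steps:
n = -6 (n = -3 - 3 = -6)
V(P) = -12*P (V(P) = -6*(P + P) = -12*P)
W(L, G) = L - 11*G (W(L, G) = (G + L) - 12*G = L - 11*G)
(W(-70, -44) - 3853)*(316 + 1229) = ((-70 - 11*(-44)) - 3853)*(316 + 1229) = ((-70 + 484) - 3853)*1545 = (414 - 3853)*1545 = -3439*1545 = -5313255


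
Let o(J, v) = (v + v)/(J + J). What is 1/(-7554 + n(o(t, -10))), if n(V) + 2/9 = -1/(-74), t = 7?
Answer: -666/5031103 ≈ -0.00013238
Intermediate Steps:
o(J, v) = v/J (o(J, v) = (2*v)/((2*J)) = (2*v)*(1/(2*J)) = v/J)
n(V) = -139/666 (n(V) = -2/9 - 1/(-74) = -2/9 - 1*(-1/74) = -2/9 + 1/74 = -139/666)
1/(-7554 + n(o(t, -10))) = 1/(-7554 - 139/666) = 1/(-5031103/666) = -666/5031103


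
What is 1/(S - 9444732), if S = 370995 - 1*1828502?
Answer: -1/10902239 ≈ -9.1724e-8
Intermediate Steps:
S = -1457507 (S = 370995 - 1828502 = -1457507)
1/(S - 9444732) = 1/(-1457507 - 9444732) = 1/(-10902239) = -1/10902239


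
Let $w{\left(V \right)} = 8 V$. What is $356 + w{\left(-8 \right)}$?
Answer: $292$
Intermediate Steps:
$356 + w{\left(-8 \right)} = 356 + 8 \left(-8\right) = 356 - 64 = 292$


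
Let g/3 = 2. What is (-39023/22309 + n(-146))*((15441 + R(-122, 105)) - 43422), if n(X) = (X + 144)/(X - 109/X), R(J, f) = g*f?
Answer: 7485481241361/157702321 ≈ 47466.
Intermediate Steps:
g = 6 (g = 3*2 = 6)
R(J, f) = 6*f
n(X) = (144 + X)/(X - 109/X)
(-39023/22309 + n(-146))*((15441 + R(-122, 105)) - 43422) = (-39023/22309 - 146*(144 - 146)/(-109 + (-146)**2))*((15441 + 6*105) - 43422) = (-39023*1/22309 - 146*(-2)/(-109 + 21316))*((15441 + 630) - 43422) = (-39023/22309 - 146*(-2)/21207)*(16071 - 43422) = (-39023/22309 - 146*1/21207*(-2))*(-27351) = (-39023/22309 + 292/21207)*(-27351) = -821046533/473106963*(-27351) = 7485481241361/157702321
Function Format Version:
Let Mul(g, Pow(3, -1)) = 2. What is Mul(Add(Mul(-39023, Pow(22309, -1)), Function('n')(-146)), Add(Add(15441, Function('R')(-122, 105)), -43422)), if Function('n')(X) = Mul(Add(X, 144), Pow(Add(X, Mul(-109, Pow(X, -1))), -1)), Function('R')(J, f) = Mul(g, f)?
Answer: Rational(7485481241361, 157702321) ≈ 47466.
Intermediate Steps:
g = 6 (g = Mul(3, 2) = 6)
Function('R')(J, f) = Mul(6, f)
Function('n')(X) = Mul(Pow(Add(X, Mul(-109, Pow(X, -1))), -1), Add(144, X)) (Function('n')(X) = Mul(Add(144, X), Pow(Add(X, Mul(-109, Pow(X, -1))), -1)) = Mul(Pow(Add(X, Mul(-109, Pow(X, -1))), -1), Add(144, X)))
Mul(Add(Mul(-39023, Pow(22309, -1)), Function('n')(-146)), Add(Add(15441, Function('R')(-122, 105)), -43422)) = Mul(Add(Mul(-39023, Pow(22309, -1)), Mul(-146, Pow(Add(-109, Pow(-146, 2)), -1), Add(144, -146))), Add(Add(15441, Mul(6, 105)), -43422)) = Mul(Add(Mul(-39023, Rational(1, 22309)), Mul(-146, Pow(Add(-109, 21316), -1), -2)), Add(Add(15441, 630), -43422)) = Mul(Add(Rational(-39023, 22309), Mul(-146, Pow(21207, -1), -2)), Add(16071, -43422)) = Mul(Add(Rational(-39023, 22309), Mul(-146, Rational(1, 21207), -2)), -27351) = Mul(Add(Rational(-39023, 22309), Rational(292, 21207)), -27351) = Mul(Rational(-821046533, 473106963), -27351) = Rational(7485481241361, 157702321)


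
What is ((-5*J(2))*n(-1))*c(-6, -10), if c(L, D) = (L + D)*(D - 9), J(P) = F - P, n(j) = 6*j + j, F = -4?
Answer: -63840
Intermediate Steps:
n(j) = 7*j
J(P) = -4 - P
c(L, D) = (-9 + D)*(D + L) (c(L, D) = (D + L)*(-9 + D) = (-9 + D)*(D + L))
((-5*J(2))*n(-1))*c(-6, -10) = ((-5*(-4 - 1*2))*(7*(-1)))*((-10)² - 9*(-10) - 9*(-6) - 10*(-6)) = (-5*(-4 - 2)*(-7))*(100 + 90 + 54 + 60) = (-5*(-6)*(-7))*304 = (30*(-7))*304 = -210*304 = -63840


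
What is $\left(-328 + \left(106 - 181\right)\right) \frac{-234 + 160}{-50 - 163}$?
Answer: $- \frac{29822}{213} \approx -140.01$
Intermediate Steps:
$\left(-328 + \left(106 - 181\right)\right) \frac{-234 + 160}{-50 - 163} = \left(-328 + \left(106 - 181\right)\right) \left(- \frac{74}{-213}\right) = \left(-328 - 75\right) \left(\left(-74\right) \left(- \frac{1}{213}\right)\right) = \left(-403\right) \frac{74}{213} = - \frac{29822}{213}$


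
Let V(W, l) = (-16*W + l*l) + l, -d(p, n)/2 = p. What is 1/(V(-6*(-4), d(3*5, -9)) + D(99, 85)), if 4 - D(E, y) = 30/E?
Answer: 33/16160 ≈ 0.0020421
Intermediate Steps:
d(p, n) = -2*p
V(W, l) = l + l**2 - 16*W (V(W, l) = (-16*W + l**2) + l = (l**2 - 16*W) + l = l + l**2 - 16*W)
D(E, y) = 4 - 30/E
1/(V(-6*(-4), d(3*5, -9)) + D(99, 85)) = 1/((-6*5 + (-6*5)**2 - (-96)*(-4)) + (4 - 30/99)) = 1/((-2*15 + (-2*15)**2 - 16*24) + (4 - 30*1/99)) = 1/((-30 + (-30)**2 - 384) + (4 - 10/33)) = 1/((-30 + 900 - 384) + 122/33) = 1/(486 + 122/33) = 1/(16160/33) = 33/16160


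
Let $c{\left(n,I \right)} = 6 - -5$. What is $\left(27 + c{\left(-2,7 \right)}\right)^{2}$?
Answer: $1444$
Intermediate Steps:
$c{\left(n,I \right)} = 11$ ($c{\left(n,I \right)} = 6 + 5 = 11$)
$\left(27 + c{\left(-2,7 \right)}\right)^{2} = \left(27 + 11\right)^{2} = 38^{2} = 1444$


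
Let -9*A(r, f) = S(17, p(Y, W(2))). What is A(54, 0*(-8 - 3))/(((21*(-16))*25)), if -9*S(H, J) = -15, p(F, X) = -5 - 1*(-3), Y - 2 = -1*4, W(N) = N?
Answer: 1/45360 ≈ 2.2046e-5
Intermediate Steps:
Y = -2 (Y = 2 - 1*4 = 2 - 4 = -2)
p(F, X) = -2 (p(F, X) = -5 + 3 = -2)
S(H, J) = 5/3 (S(H, J) = -⅑*(-15) = 5/3)
A(r, f) = -5/27 (A(r, f) = -⅑*5/3 = -5/27)
A(54, 0*(-8 - 3))/(((21*(-16))*25)) = -5/(27*((21*(-16))*25)) = -5/(27*((-336*25))) = -5/27/(-8400) = -5/27*(-1/8400) = 1/45360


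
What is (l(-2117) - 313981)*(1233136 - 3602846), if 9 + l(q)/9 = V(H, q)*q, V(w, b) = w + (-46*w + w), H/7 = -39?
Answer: 543087052437580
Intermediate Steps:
H = -273 (H = 7*(-39) = -273)
V(w, b) = -44*w (V(w, b) = w - 45*w = -44*w)
l(q) = -81 + 108108*q (l(q) = -81 + 9*((-44*(-273))*q) = -81 + 9*(12012*q) = -81 + 108108*q)
(l(-2117) - 313981)*(1233136 - 3602846) = ((-81 + 108108*(-2117)) - 313981)*(1233136 - 3602846) = ((-81 - 228864636) - 313981)*(-2369710) = (-228864717 - 313981)*(-2369710) = -229178698*(-2369710) = 543087052437580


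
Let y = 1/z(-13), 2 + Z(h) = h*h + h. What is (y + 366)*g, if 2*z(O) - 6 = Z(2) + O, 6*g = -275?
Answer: -150700/9 ≈ -16744.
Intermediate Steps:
Z(h) = -2 + h + h² (Z(h) = -2 + (h*h + h) = -2 + (h² + h) = -2 + (h + h²) = -2 + h + h²)
g = -275/6 (g = (⅙)*(-275) = -275/6 ≈ -45.833)
z(O) = 5 + O/2 (z(O) = 3 + ((-2 + 2 + 2²) + O)/2 = 3 + ((-2 + 2 + 4) + O)/2 = 3 + (4 + O)/2 = 3 + (2 + O/2) = 5 + O/2)
y = -⅔ (y = 1/(5 + (½)*(-13)) = 1/(5 - 13/2) = 1/(-3/2) = -⅔ ≈ -0.66667)
(y + 366)*g = (-⅔ + 366)*(-275/6) = (1096/3)*(-275/6) = -150700/9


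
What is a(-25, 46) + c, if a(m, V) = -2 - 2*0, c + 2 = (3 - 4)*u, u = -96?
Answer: 92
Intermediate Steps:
c = 94 (c = -2 + (3 - 4)*(-96) = -2 - 1*(-96) = -2 + 96 = 94)
a(m, V) = -2 (a(m, V) = -2 + 0 = -2)
a(-25, 46) + c = -2 + 94 = 92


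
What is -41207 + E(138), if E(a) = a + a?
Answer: -40931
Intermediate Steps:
E(a) = 2*a
-41207 + E(138) = -41207 + 2*138 = -41207 + 276 = -40931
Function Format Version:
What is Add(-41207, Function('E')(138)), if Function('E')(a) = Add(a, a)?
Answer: -40931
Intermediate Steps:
Function('E')(a) = Mul(2, a)
Add(-41207, Function('E')(138)) = Add(-41207, Mul(2, 138)) = Add(-41207, 276) = -40931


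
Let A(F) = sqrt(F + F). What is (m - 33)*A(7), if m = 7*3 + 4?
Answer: -8*sqrt(14) ≈ -29.933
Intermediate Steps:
A(F) = sqrt(2)*sqrt(F) (A(F) = sqrt(2*F) = sqrt(2)*sqrt(F))
m = 25 (m = 21 + 4 = 25)
(m - 33)*A(7) = (25 - 33)*(sqrt(2)*sqrt(7)) = -8*sqrt(14)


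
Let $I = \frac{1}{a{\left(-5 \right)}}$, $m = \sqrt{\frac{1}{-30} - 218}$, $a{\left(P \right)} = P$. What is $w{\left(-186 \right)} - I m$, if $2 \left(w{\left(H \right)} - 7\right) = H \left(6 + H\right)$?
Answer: $16747 + \frac{i \sqrt{196230}}{150} \approx 16747.0 + 2.9532 i$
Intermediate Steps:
$w{\left(H \right)} = 7 + \frac{H \left(6 + H\right)}{2}$
$m = \frac{i \sqrt{196230}}{30}$ ($m = \sqrt{- \frac{1}{30} - 218} = \sqrt{- \frac{6541}{30}} = \frac{i \sqrt{196230}}{30} \approx 14.766 i$)
$I = - \frac{1}{5}$ ($I = \frac{1}{-5} = - \frac{1}{5} \approx -0.2$)
$w{\left(-186 \right)} - I m = \left(7 + \frac{\left(-186\right)^{2}}{2} + 3 \left(-186\right)\right) - - \frac{\frac{1}{30} i \sqrt{196230}}{5} = \left(7 + \frac{1}{2} \cdot 34596 - 558\right) - - \frac{i \sqrt{196230}}{150} = \left(7 + 17298 - 558\right) + \frac{i \sqrt{196230}}{150} = 16747 + \frac{i \sqrt{196230}}{150}$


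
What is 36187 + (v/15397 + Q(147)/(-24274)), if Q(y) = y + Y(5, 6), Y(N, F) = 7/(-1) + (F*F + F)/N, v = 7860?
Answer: 637969960576/17629565 ≈ 36188.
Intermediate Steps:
Y(N, F) = -7 + (F + F²)/N (Y(N, F) = 7*(-1) + (F² + F)/N = -7 + (F + F²)/N)
Q(y) = 7/5 + y (Q(y) = y + (6 + 6² - 7*5)/5 = y + (6 + 36 - 35)/5 = y + (⅕)*7 = y + 7/5 = 7/5 + y)
36187 + (v/15397 + Q(147)/(-24274)) = 36187 + (7860/15397 + (7/5 + 147)/(-24274)) = 36187 + (7860*(1/15397) + (742/5)*(-1/24274)) = 36187 + (7860/15397 - 7/1145) = 36187 + 8891921/17629565 = 637969960576/17629565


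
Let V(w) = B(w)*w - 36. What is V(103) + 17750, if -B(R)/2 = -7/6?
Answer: 53863/3 ≈ 17954.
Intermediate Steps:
B(R) = 7/3 (B(R) = -(-14)/6 = -2*(-7/6) = 7/3)
V(w) = -36 + 7*w/3 (V(w) = 7*w/3 - 36 = -36 + 7*w/3)
V(103) + 17750 = (-36 + (7/3)*103) + 17750 = (-36 + 721/3) + 17750 = 613/3 + 17750 = 53863/3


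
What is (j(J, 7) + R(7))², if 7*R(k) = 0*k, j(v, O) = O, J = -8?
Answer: 49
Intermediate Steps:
R(k) = 0 (R(k) = (0*k)/7 = (⅐)*0 = 0)
(j(J, 7) + R(7))² = (7 + 0)² = 7² = 49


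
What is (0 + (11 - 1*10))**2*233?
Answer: 233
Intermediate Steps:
(0 + (11 - 1*10))**2*233 = (0 + (11 - 10))**2*233 = (0 + 1)**2*233 = 1**2*233 = 1*233 = 233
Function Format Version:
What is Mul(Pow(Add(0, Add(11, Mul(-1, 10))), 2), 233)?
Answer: 233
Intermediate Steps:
Mul(Pow(Add(0, Add(11, Mul(-1, 10))), 2), 233) = Mul(Pow(Add(0, Add(11, -10)), 2), 233) = Mul(Pow(Add(0, 1), 2), 233) = Mul(Pow(1, 2), 233) = Mul(1, 233) = 233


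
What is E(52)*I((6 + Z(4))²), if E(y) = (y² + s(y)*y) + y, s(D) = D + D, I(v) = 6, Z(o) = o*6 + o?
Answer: 48984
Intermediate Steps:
Z(o) = 7*o (Z(o) = 6*o + o = 7*o)
s(D) = 2*D
E(y) = y + 3*y² (E(y) = (y² + (2*y)*y) + y = (y² + 2*y²) + y = 3*y² + y = y + 3*y²)
E(52)*I((6 + Z(4))²) = (52*(1 + 3*52))*6 = (52*(1 + 156))*6 = (52*157)*6 = 8164*6 = 48984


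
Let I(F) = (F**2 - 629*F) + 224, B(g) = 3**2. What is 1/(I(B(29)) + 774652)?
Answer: 1/769296 ≈ 1.2999e-6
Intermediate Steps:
B(g) = 9
I(F) = 224 + F**2 - 629*F
1/(I(B(29)) + 774652) = 1/((224 + 9**2 - 629*9) + 774652) = 1/((224 + 81 - 5661) + 774652) = 1/(-5356 + 774652) = 1/769296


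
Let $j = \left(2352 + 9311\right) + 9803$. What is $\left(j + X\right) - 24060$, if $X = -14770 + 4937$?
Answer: $-12427$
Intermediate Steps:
$j = 21466$ ($j = 11663 + 9803 = 21466$)
$X = -9833$
$\left(j + X\right) - 24060 = \left(21466 - 9833\right) - 24060 = 11633 - 24060 = -12427$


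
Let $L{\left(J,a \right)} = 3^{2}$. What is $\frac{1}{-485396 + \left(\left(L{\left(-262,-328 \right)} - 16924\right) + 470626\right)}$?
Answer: $- \frac{1}{31685} \approx -3.1561 \cdot 10^{-5}$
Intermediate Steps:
$L{\left(J,a \right)} = 9$
$\frac{1}{-485396 + \left(\left(L{\left(-262,-328 \right)} - 16924\right) + 470626\right)} = \frac{1}{-485396 + \left(\left(9 - 16924\right) + 470626\right)} = \frac{1}{-485396 + \left(-16915 + 470626\right)} = \frac{1}{-485396 + 453711} = \frac{1}{-31685} = - \frac{1}{31685}$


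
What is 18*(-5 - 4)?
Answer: -162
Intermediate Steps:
18*(-5 - 4) = 18*(-9) = -162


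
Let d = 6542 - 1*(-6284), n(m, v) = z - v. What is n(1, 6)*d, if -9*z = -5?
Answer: -628474/9 ≈ -69831.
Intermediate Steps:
z = 5/9 (z = -1/9*(-5) = 5/9 ≈ 0.55556)
n(m, v) = 5/9 - v
d = 12826 (d = 6542 + 6284 = 12826)
n(1, 6)*d = (5/9 - 1*6)*12826 = (5/9 - 6)*12826 = -49/9*12826 = -628474/9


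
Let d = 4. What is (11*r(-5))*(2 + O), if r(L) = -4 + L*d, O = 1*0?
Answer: -528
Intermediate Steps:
O = 0
r(L) = -4 + 4*L (r(L) = -4 + L*4 = -4 + 4*L)
(11*r(-5))*(2 + O) = (11*(-4 + 4*(-5)))*(2 + 0) = (11*(-4 - 20))*2 = (11*(-24))*2 = -264*2 = -528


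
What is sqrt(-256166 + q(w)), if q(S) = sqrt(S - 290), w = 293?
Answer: sqrt(-256166 + sqrt(3)) ≈ 506.13*I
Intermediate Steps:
q(S) = sqrt(-290 + S)
sqrt(-256166 + q(w)) = sqrt(-256166 + sqrt(-290 + 293)) = sqrt(-256166 + sqrt(3))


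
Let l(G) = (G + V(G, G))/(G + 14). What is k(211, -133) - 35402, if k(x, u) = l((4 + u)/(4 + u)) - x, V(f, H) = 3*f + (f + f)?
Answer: -178063/5 ≈ -35613.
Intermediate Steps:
V(f, H) = 5*f (V(f, H) = 3*f + 2*f = 5*f)
l(G) = 6*G/(14 + G) (l(G) = (G + 5*G)/(G + 14) = (6*G)/(14 + G) = 6*G/(14 + G))
k(x, u) = ⅖ - x (k(x, u) = 6*((4 + u)/(4 + u))/(14 + (4 + u)/(4 + u)) - x = 6*1/(14 + 1) - x = 6*1/15 - x = 6*1*(1/15) - x = ⅖ - x)
k(211, -133) - 35402 = (⅖ - 1*211) - 35402 = (⅖ - 211) - 35402 = -1053/5 - 35402 = -178063/5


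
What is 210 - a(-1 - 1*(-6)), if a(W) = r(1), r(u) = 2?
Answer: 208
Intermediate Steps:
a(W) = 2
210 - a(-1 - 1*(-6)) = 210 - 1*2 = 210 - 2 = 208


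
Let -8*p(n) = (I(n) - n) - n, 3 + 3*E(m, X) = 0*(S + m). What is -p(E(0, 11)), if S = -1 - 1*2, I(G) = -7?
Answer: -5/8 ≈ -0.62500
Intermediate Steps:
S = -3 (S = -1 - 2 = -3)
E(m, X) = -1 (E(m, X) = -1 + (0*(-3 + m))/3 = -1 + (⅓)*0 = -1 + 0 = -1)
p(n) = 7/8 + n/4 (p(n) = -((-7 - n) - n)/8 = -(-7 - 2*n)/8 = 7/8 + n/4)
-p(E(0, 11)) = -(7/8 + (¼)*(-1)) = -(7/8 - ¼) = -1*5/8 = -5/8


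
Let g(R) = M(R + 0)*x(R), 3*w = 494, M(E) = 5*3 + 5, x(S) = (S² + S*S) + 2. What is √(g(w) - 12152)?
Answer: 4*√603277/3 ≈ 1035.6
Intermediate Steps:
x(S) = 2 + 2*S² (x(S) = (S² + S²) + 2 = 2*S² + 2 = 2 + 2*S²)
M(E) = 20 (M(E) = 15 + 5 = 20)
w = 494/3 (w = (⅓)*494 = 494/3 ≈ 164.67)
g(R) = 40 + 40*R² (g(R) = 20*(2 + 2*R²) = 40 + 40*R²)
√(g(w) - 12152) = √((40 + 40*(494/3)²) - 12152) = √((40 + 40*(244036/9)) - 12152) = √((40 + 9761440/9) - 12152) = √(9761800/9 - 12152) = √(9652432/9) = 4*√603277/3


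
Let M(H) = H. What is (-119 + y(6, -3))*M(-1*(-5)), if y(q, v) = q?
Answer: -565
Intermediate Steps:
(-119 + y(6, -3))*M(-1*(-5)) = (-119 + 6)*(-1*(-5)) = -113*5 = -565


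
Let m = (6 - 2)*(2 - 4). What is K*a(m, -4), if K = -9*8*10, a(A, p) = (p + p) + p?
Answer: 8640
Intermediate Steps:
m = -8 (m = 4*(-2) = -8)
a(A, p) = 3*p (a(A, p) = 2*p + p = 3*p)
K = -720 (K = -72*10 = -720)
K*a(m, -4) = -2160*(-4) = -720*(-12) = 8640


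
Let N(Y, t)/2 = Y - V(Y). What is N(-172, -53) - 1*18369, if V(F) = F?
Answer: -18369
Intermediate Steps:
N(Y, t) = 0 (N(Y, t) = 2*(Y - Y) = 2*0 = 0)
N(-172, -53) - 1*18369 = 0 - 1*18369 = 0 - 18369 = -18369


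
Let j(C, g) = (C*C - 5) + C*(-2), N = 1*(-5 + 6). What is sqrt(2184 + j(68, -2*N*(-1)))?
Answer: sqrt(6667) ≈ 81.652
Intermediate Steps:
N = 1 (N = 1*1 = 1)
j(C, g) = -5 + C**2 - 2*C (j(C, g) = (C**2 - 5) - 2*C = (-5 + C**2) - 2*C = -5 + C**2 - 2*C)
sqrt(2184 + j(68, -2*N*(-1))) = sqrt(2184 + (-5 + 68**2 - 2*68)) = sqrt(2184 + (-5 + 4624 - 136)) = sqrt(2184 + 4483) = sqrt(6667)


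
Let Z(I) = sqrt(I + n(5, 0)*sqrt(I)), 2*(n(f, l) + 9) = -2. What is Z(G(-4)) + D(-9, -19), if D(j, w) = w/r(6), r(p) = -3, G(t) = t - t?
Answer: 19/3 ≈ 6.3333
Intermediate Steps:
G(t) = 0
n(f, l) = -10 (n(f, l) = -9 + (1/2)*(-2) = -9 - 1 = -10)
D(j, w) = -w/3 (D(j, w) = w/(-3) = w*(-1/3) = -w/3)
Z(I) = sqrt(I - 10*sqrt(I))
Z(G(-4)) + D(-9, -19) = sqrt(0 - 10*sqrt(0)) - 1/3*(-19) = sqrt(0 - 10*0) + 19/3 = sqrt(0 + 0) + 19/3 = sqrt(0) + 19/3 = 0 + 19/3 = 19/3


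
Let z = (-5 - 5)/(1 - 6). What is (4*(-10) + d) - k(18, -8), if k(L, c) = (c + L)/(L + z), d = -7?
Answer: -95/2 ≈ -47.500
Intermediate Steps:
z = 2 (z = -10/(-5) = -10*(-⅕) = 2)
k(L, c) = (L + c)/(2 + L) (k(L, c) = (c + L)/(L + 2) = (L + c)/(2 + L))
(4*(-10) + d) - k(18, -8) = (4*(-10) - 7) - (18 - 8)/(2 + 18) = (-40 - 7) - 10/20 = -47 - 10/20 = -47 - 1*½ = -47 - ½ = -95/2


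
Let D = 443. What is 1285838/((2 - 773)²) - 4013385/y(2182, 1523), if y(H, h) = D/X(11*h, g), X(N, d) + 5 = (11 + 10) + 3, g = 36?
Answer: -45328121636681/263337363 ≈ -1.7213e+5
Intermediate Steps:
X(N, d) = 19 (X(N, d) = -5 + ((11 + 10) + 3) = -5 + (21 + 3) = -5 + 24 = 19)
y(H, h) = 443/19
1285838/((2 - 773)²) - 4013385/y(2182, 1523) = 1285838/((2 - 773)²) - 4013385/443/19 = 1285838/((-771)²) - 4013385*19/443 = 1285838/594441 - 76254315/443 = -45328121636681/263337363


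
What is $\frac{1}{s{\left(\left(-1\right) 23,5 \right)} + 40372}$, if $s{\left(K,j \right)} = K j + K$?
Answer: $\frac{1}{40234} \approx 2.4855 \cdot 10^{-5}$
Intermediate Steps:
$s{\left(K,j \right)} = K + K j$
$\frac{1}{s{\left(\left(-1\right) 23,5 \right)} + 40372} = \frac{1}{\left(-1\right) 23 \left(1 + 5\right) + 40372} = \frac{1}{\left(-23\right) 6 + 40372} = \frac{1}{-138 + 40372} = \frac{1}{40234}$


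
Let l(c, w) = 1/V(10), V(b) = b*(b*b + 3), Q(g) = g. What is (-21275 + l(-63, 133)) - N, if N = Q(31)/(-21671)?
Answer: -474881987149/22321130 ≈ -21275.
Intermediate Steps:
V(b) = b*(3 + b²) (V(b) = b*(b² + 3) = b*(3 + b²))
N = -31/21671 (N = 31/(-21671) = 31*(-1/21671) = -31/21671 ≈ -0.0014305)
l(c, w) = 1/1030 (l(c, w) = 1/(10*(3 + 10²)) = 1/(10*(3 + 100)) = 1/(10*103) = 1/1030)
(-21275 + l(-63, 133)) - N = (-21275 + 1/1030) - 1*(-31/21671) = -21913249/1030 + 31/21671 = -474881987149/22321130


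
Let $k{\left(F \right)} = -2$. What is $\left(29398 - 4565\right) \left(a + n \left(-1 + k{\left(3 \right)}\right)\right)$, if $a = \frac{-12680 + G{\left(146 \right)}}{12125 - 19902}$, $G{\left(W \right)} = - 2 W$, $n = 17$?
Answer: $- \frac{9527304615}{7777} \approx -1.2251 \cdot 10^{6}$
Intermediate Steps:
$a = \frac{12972}{7777}$ ($a = \frac{-12680 - 292}{12125 - 19902} = \frac{-12680 - 292}{-7777} = \left(-12972\right) \left(- \frac{1}{7777}\right) = \frac{12972}{7777} \approx 1.668$)
$\left(29398 - 4565\right) \left(a + n \left(-1 + k{\left(3 \right)}\right)\right) = \left(29398 - 4565\right) \left(\frac{12972}{7777} + 17 \left(-1 - 2\right)\right) = 24833 \left(\frac{12972}{7777} + 17 \left(-3\right)\right) = 24833 \left(\frac{12972}{7777} - 51\right) = 24833 \left(- \frac{383655}{7777}\right) = - \frac{9527304615}{7777}$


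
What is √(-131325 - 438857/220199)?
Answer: 2*I*√1591932663368467/220199 ≈ 362.39*I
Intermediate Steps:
√(-131325 - 438857/220199) = √(-28918072532/220199) = 2*I*√1591932663368467/220199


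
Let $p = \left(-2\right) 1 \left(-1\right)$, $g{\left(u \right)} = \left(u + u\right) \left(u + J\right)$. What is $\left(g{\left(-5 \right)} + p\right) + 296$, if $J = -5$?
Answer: $398$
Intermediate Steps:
$g{\left(u \right)} = 2 u \left(-5 + u\right)$ ($g{\left(u \right)} = \left(u + u\right) \left(u - 5\right) = 2 u \left(-5 + u\right)$)
$p = 2$ ($p = \left(-2\right) \left(-1\right) = 2$)
$\left(g{\left(-5 \right)} + p\right) + 296 = \left(2 \left(-5\right) \left(-5 - 5\right) + 2\right) + 296 = \left(2 \left(-5\right) \left(-10\right) + 2\right) + 296 = \left(100 + 2\right) + 296 = 102 + 296 = 398$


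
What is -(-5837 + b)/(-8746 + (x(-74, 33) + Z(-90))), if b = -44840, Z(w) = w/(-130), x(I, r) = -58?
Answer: -658801/114443 ≈ -5.7566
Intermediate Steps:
Z(w) = -w/130 (Z(w) = w*(-1/130) = -w/130)
-(-5837 + b)/(-8746 + (x(-74, 33) + Z(-90))) = -(-5837 - 44840)/(-8746 + (-58 - 1/130*(-90))) = -(-50677)/(-8746 + (-58 + 9/13)) = -(-50677)/(-8746 - 745/13) = -(-50677)/(-114443/13) = -(-50677)*(-13)/114443 = -1*658801/114443 = -658801/114443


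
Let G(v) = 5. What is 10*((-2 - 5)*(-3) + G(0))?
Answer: 260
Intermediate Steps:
10*((-2 - 5)*(-3) + G(0)) = 10*((-2 - 5)*(-3) + 5) = 10*(-7*(-3) + 5) = 10*(21 + 5) = 10*26 = 260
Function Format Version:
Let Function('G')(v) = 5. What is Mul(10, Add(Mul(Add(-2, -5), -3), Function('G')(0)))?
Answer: 260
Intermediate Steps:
Mul(10, Add(Mul(Add(-2, -5), -3), Function('G')(0))) = Mul(10, Add(Mul(Add(-2, -5), -3), 5)) = Mul(10, Add(Mul(-7, -3), 5)) = Mul(10, Add(21, 5)) = Mul(10, 26) = 260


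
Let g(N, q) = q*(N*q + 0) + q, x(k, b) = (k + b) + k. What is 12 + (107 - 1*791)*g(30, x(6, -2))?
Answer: -2058828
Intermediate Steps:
x(k, b) = b + 2*k (x(k, b) = (b + k) + k = b + 2*k)
g(N, q) = q + N*q² (g(N, q) = q*(N*q) + q = N*q² + q = q + N*q²)
12 + (107 - 1*791)*g(30, x(6, -2)) = 12 + (107 - 1*791)*((-2 + 2*6)*(1 + 30*(-2 + 2*6))) = 12 + (107 - 791)*((-2 + 12)*(1 + 30*(-2 + 12))) = 12 - 6840*(1 + 30*10) = 12 - 6840*(1 + 300) = 12 - 6840*301 = 12 - 684*3010 = 12 - 2058840 = -2058828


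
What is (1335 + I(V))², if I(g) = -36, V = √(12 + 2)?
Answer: 1687401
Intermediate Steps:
V = √14 ≈ 3.7417
(1335 + I(V))² = (1335 - 36)² = 1299² = 1687401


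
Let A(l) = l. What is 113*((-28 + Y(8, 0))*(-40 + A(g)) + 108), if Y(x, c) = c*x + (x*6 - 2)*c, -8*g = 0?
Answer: 138764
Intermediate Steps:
g = 0 (g = -⅛*0 = 0)
Y(x, c) = c*x + c*(-2 + 6*x) (Y(x, c) = c*x + (6*x - 2)*c = c*x + (-2 + 6*x)*c = c*x + c*(-2 + 6*x))
113*((-28 + Y(8, 0))*(-40 + A(g)) + 108) = 113*((-28 + 0*(-2 + 7*8))*(-40 + 0) + 108) = 113*((-28 + 0*(-2 + 56))*(-40) + 108) = 113*((-28 + 0*54)*(-40) + 108) = 113*((-28 + 0)*(-40) + 108) = 113*(-28*(-40) + 108) = 113*(1120 + 108) = 113*1228 = 138764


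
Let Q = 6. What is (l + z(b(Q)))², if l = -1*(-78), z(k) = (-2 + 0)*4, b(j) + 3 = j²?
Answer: 4900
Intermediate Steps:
b(j) = -3 + j²
z(k) = -8 (z(k) = -2*4 = -8)
l = 78
(l + z(b(Q)))² = (78 - 8)² = 70² = 4900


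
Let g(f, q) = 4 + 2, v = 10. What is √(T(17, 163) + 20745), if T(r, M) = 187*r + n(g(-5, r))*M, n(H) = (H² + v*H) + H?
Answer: 5*√1622 ≈ 201.37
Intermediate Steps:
g(f, q) = 6
n(H) = H² + 11*H (n(H) = (H² + 10*H) + H = H² + 11*H)
T(r, M) = 102*M + 187*r (T(r, M) = 187*r + (6*(11 + 6))*M = 187*r + (6*17)*M = 187*r + 102*M = 102*M + 187*r)
√(T(17, 163) + 20745) = √((102*163 + 187*17) + 20745) = √((16626 + 3179) + 20745) = √(19805 + 20745) = √40550 = 5*√1622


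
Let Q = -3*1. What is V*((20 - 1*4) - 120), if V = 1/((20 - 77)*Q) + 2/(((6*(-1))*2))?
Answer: 2860/171 ≈ 16.725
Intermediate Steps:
Q = -3
V = -55/342 (V = 1/((20 - 77)*(-3)) + 2/(((6*(-1))*2)) = -⅓/(-57) + 2/((-6*2)) = -1/57*(-⅓) + 2/(-12) = 1/171 + 2*(-1/12) = 1/171 - ⅙ = -55/342 ≈ -0.16082)
V*((20 - 1*4) - 120) = -55*((20 - 1*4) - 120)/342 = -55*((20 - 4) - 120)/342 = -55*(16 - 120)/342 = -55/342*(-104) = 2860/171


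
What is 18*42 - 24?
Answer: 732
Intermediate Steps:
18*42 - 24 = 756 - 24 = 732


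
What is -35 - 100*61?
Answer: -6135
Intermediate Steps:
-35 - 100*61 = -35 - 6100 = -6135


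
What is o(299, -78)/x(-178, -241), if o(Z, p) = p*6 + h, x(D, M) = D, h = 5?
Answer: 463/178 ≈ 2.6011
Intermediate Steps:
o(Z, p) = 5 + 6*p (o(Z, p) = p*6 + 5 = 6*p + 5 = 5 + 6*p)
o(299, -78)/x(-178, -241) = (5 + 6*(-78))/(-178) = (5 - 468)*(-1/178) = -463*(-1/178) = 463/178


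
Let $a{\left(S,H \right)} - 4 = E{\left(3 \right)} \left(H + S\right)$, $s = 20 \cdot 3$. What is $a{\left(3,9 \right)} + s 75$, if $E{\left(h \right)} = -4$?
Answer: $4456$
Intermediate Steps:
$s = 60$
$a{\left(S,H \right)} = 4 - 4 H - 4 S$ ($a{\left(S,H \right)} = 4 - 4 \left(H + S\right) = 4 - \left(4 H + 4 S\right) = 4 - 4 H - 4 S$)
$a{\left(3,9 \right)} + s 75 = \left(4 - 36 - 12\right) + 60 \cdot 75 = \left(4 - 36 - 12\right) + 4500 = -44 + 4500 = 4456$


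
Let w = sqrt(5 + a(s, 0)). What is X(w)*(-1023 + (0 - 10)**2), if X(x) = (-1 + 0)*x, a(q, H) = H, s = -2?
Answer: 923*sqrt(5) ≈ 2063.9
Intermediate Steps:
w = sqrt(5) (w = sqrt(5 + 0) = sqrt(5) ≈ 2.2361)
X(x) = -x
X(w)*(-1023 + (0 - 10)**2) = (-sqrt(5))*(-1023 + (0 - 10)**2) = (-sqrt(5))*(-1023 + (-10)**2) = (-sqrt(5))*(-1023 + 100) = -sqrt(5)*(-923) = 923*sqrt(5)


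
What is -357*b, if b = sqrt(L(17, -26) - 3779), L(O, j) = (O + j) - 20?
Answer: -1428*I*sqrt(238) ≈ -22030.0*I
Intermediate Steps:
L(O, j) = -20 + O + j
b = 4*I*sqrt(238) (b = sqrt((-20 + 17 - 26) - 3779) = sqrt(-29 - 3779) = sqrt(-3808) = 4*I*sqrt(238) ≈ 61.709*I)
-357*b = -1428*I*sqrt(238)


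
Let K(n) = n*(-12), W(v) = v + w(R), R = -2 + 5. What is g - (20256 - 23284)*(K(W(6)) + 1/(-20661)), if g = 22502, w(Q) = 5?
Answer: -7793208262/20661 ≈ -3.7719e+5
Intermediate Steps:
R = 3
W(v) = 5 + v (W(v) = v + 5 = 5 + v)
K(n) = -12*n
g - (20256 - 23284)*(K(W(6)) + 1/(-20661)) = 22502 - (20256 - 23284)*(-12*(5 + 6) + 1/(-20661)) = 22502 - (-3028)*(-12*11 - 1/20661) = 22502 - (-3028)*(-132 - 1/20661) = 22502 - (-3028)*(-2727253)/20661 = 22502 - 1*8258122084/20661 = 22502 - 8258122084/20661 = -7793208262/20661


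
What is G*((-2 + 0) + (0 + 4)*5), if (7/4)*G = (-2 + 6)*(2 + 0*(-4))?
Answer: 576/7 ≈ 82.286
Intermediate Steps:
G = 32/7 (G = 4*((-2 + 6)*(2 + 0*(-4)))/7 = 4*(4*(2 + 0))/7 = 4*(4*2)/7 = (4/7)*8 = 32/7 ≈ 4.5714)
G*((-2 + 0) + (0 + 4)*5) = 32*((-2 + 0) + (0 + 4)*5)/7 = 32*(-2 + 4*5)/7 = 32*(-2 + 20)/7 = (32/7)*18 = 576/7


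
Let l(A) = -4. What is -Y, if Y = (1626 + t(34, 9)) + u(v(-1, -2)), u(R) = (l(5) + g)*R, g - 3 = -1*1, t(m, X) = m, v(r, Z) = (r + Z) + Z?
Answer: -1670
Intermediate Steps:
v(r, Z) = r + 2*Z (v(r, Z) = (Z + r) + Z = r + 2*Z)
g = 2 (g = 3 - 1*1 = 3 - 1 = 2)
u(R) = -2*R (u(R) = (-4 + 2)*R = -2*R)
Y = 1670 (Y = (1626 + 34) - 2*(-1 + 2*(-2)) = 1660 - 2*(-1 - 4) = 1660 - 2*(-5) = 1660 + 10 = 1670)
-Y = -1*1670 = -1670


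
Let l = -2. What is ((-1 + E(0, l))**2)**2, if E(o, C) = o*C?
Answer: 1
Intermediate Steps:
E(o, C) = C*o
((-1 + E(0, l))**2)**2 = ((-1 - 2*0)**2)**2 = ((-1 + 0)**2)**2 = ((-1)**2)**2 = 1**2 = 1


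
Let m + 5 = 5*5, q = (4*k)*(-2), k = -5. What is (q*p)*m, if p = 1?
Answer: 800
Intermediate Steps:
q = 40 (q = (4*(-5))*(-2) = -20*(-2) = 40)
m = 20 (m = -5 + 5*5 = -5 + 25 = 20)
(q*p)*m = (40*1)*20 = 40*20 = 800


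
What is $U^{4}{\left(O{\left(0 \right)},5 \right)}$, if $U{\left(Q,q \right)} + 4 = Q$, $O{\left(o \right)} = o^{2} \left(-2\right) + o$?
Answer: $256$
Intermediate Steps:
$O{\left(o \right)} = o - 2 o^{2}$ ($O{\left(o \right)} = - 2 o^{2} + o = o - 2 o^{2}$)
$U{\left(Q,q \right)} = -4 + Q$
$U^{4}{\left(O{\left(0 \right)},5 \right)} = \left(-4 + 0 \left(1 - 0\right)\right)^{4} = \left(-4 + 0 \left(1 + 0\right)\right)^{4} = \left(-4 + 0 \cdot 1\right)^{4} = \left(-4 + 0\right)^{4} = \left(-4\right)^{4} = 256$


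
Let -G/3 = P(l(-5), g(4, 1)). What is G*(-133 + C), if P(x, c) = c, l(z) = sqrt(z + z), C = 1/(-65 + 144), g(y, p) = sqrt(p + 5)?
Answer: 31518*sqrt(6)/79 ≈ 977.25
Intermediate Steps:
g(y, p) = sqrt(5 + p)
C = 1/79 ≈ 0.012658
l(z) = sqrt(2)*sqrt(z) (l(z) = sqrt(2*z) = sqrt(2)*sqrt(z))
G = -3*sqrt(6) (G = -3*sqrt(5 + 1) = -3*sqrt(6) ≈ -7.3485)
G*(-133 + C) = (-3*sqrt(6))*(-133 + 1/79) = -3*sqrt(6)*(-10506/79) = 31518*sqrt(6)/79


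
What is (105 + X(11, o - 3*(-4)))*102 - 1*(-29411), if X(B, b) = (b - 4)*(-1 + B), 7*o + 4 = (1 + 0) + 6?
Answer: 341027/7 ≈ 48718.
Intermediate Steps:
o = 3/7 (o = -4/7 + ((1 + 0) + 6)/7 = -4/7 + (1 + 6)/7 = -4/7 + (1/7)*7 = -4/7 + 1 = 3/7 ≈ 0.42857)
X(B, b) = (-1 + B)*(-4 + b) (X(B, b) = (-4 + b)*(-1 + B) = (-1 + B)*(-4 + b))
(105 + X(11, o - 3*(-4)))*102 - 1*(-29411) = (105 + (4 - (3/7 - 3*(-4)) - 4*11 + 11*(3/7 - 3*(-4))))*102 - 1*(-29411) = (105 + (4 - (3/7 + 12) - 44 + 11*(3/7 + 12)))*102 + 29411 = (105 + (4 - 1*87/7 - 44 + 11*(87/7)))*102 + 29411 = (105 + (4 - 87/7 - 44 + 957/7))*102 + 29411 = (105 + 590/7)*102 + 29411 = (1325/7)*102 + 29411 = 135150/7 + 29411 = 341027/7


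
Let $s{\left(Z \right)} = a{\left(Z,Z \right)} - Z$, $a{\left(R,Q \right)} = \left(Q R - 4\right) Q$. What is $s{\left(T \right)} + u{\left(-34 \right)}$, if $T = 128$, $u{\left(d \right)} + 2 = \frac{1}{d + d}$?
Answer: $\frac{142562679}{68} \approx 2.0965 \cdot 10^{6}$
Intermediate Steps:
$a{\left(R,Q \right)} = Q \left(-4 + Q R\right)$ ($a{\left(R,Q \right)} = \left(-4 + Q R\right) Q = Q \left(-4 + Q R\right)$)
$u{\left(d \right)} = -2 + \frac{1}{2 d}$ ($u{\left(d \right)} = -2 + \frac{1}{d + d} = -2 + \frac{1}{2 d}$)
$s{\left(Z \right)} = - Z + Z \left(-4 + Z^{2}\right)$ ($s{\left(Z \right)} = Z \left(-4 + Z Z\right) - Z = Z \left(-4 + Z^{2}\right) - Z = - Z + Z \left(-4 + Z^{2}\right)$)
$s{\left(T \right)} + u{\left(-34 \right)} = 128 \left(-5 + 128^{2}\right) - \left(2 - \frac{1}{2 \left(-34\right)}\right) = 128 \left(-5 + 16384\right) + \left(-2 + \frac{1}{2} \left(- \frac{1}{34}\right)\right) = 128 \cdot 16379 - \frac{137}{68} = 2096512 - \frac{137}{68} = \frac{142562679}{68}$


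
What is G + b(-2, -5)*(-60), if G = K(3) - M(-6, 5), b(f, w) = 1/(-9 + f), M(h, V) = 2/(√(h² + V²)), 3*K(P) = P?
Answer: 71/11 - 2*√61/61 ≈ 6.1985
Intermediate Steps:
K(P) = P/3
M(h, V) = 2/√(V² + h²) (M(h, V) = 2/(√(V² + h²)) = 2/√(V² + h²))
G = 1 - 2*√61/61 (G = (⅓)*3 - 2/√(5² + (-6)²) = 1 - 2/√(25 + 36) = 1 - 2/√61 = 1 - 2*√61/61 ≈ 0.74393)
G + b(-2, -5)*(-60) = (1 - 2*√61/61) - 60/(-9 - 2) = (1 - 2*√61/61) - 60/(-11) = (1 - 2*√61/61) - 1/11*(-60) = (1 - 2*√61/61) + 60/11 = 71/11 - 2*√61/61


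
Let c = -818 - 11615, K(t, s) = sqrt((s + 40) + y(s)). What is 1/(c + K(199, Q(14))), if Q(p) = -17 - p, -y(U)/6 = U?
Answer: -12433/154579294 - sqrt(195)/154579294 ≈ -8.0522e-5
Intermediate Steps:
y(U) = -6*U
K(t, s) = sqrt(40 - 5*s) (K(t, s) = sqrt((s + 40) - 6*s) = sqrt((40 + s) - 6*s) = sqrt(40 - 5*s))
c = -12433
1/(c + K(199, Q(14))) = 1/(-12433 + sqrt(40 - 5*(-17 - 1*14))) = 1/(-12433 + sqrt(40 - 5*(-17 - 14))) = 1/(-12433 + sqrt(40 - 5*(-31))) = 1/(-12433 + sqrt(40 + 155)) = 1/(-12433 + sqrt(195))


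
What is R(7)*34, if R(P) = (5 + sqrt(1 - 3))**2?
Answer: 782 + 340*I*sqrt(2) ≈ 782.0 + 480.83*I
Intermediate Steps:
R(P) = (5 + I*sqrt(2))**2 (R(P) = (5 + sqrt(-2))**2 = (5 + I*sqrt(2))**2)
R(7)*34 = (5 + I*sqrt(2))**2*34 = 34*(5 + I*sqrt(2))**2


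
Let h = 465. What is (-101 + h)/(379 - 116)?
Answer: 364/263 ≈ 1.3840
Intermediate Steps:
(-101 + h)/(379 - 116) = (-101 + 465)/(379 - 116) = 364/263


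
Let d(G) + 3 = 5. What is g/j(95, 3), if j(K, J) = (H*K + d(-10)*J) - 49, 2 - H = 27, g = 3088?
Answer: -1544/1209 ≈ -1.2771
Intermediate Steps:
H = -25 (H = 2 - 1*27 = 2 - 27 = -25)
d(G) = 2 (d(G) = -3 + 5 = 2)
j(K, J) = -49 - 25*K + 2*J (j(K, J) = (-25*K + 2*J) - 49 = -49 - 25*K + 2*J)
g/j(95, 3) = 3088/(-49 - 25*95 + 2*3) = 3088/(-49 - 2375 + 6) = 3088/(-2418) = 3088*(-1/2418) = -1544/1209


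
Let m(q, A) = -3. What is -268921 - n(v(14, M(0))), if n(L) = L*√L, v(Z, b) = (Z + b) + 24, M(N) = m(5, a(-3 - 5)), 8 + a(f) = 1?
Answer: -268921 - 35*√35 ≈ -2.6913e+5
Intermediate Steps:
a(f) = -7 (a(f) = -8 + 1 = -7)
M(N) = -3
v(Z, b) = 24 + Z + b
n(L) = L^(3/2)
-268921 - n(v(14, M(0))) = -268921 - (24 + 14 - 3)^(3/2) = -268921 - 35^(3/2) = -268921 - 35*√35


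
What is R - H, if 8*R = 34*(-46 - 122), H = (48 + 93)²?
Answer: -20595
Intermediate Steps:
H = 19881 (H = 141² = 19881)
R = -714 (R = (34*(-46 - 122))/8 = (34*(-168))/8 = (⅛)*(-5712) = -714)
R - H = -714 - 1*19881 = -714 - 19881 = -20595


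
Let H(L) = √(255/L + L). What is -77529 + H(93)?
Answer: -77529 + 2*√23002/31 ≈ -77519.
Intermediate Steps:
H(L) = √(L + 255/L)
-77529 + H(93) = -77529 + √(93 + 255/93) = -77529 + √(93 + 255*(1/93)) = -77529 + √(93 + 85/31) = -77529 + √(2968/31) = -77529 + 2*√23002/31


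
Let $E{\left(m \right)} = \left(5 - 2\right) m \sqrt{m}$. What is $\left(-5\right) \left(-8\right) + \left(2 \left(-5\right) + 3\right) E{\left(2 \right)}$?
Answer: $40 - 42 \sqrt{2} \approx -19.397$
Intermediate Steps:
$E{\left(m \right)} = 3 m^{\frac{3}{2}}$ ($E{\left(m \right)} = 3 m \sqrt{m} = 3 m^{\frac{3}{2}}$)
$\left(-5\right) \left(-8\right) + \left(2 \left(-5\right) + 3\right) E{\left(2 \right)} = \left(-5\right) \left(-8\right) + \left(2 \left(-5\right) + 3\right) 3 \cdot 2^{\frac{3}{2}} = 40 + \left(-10 + 3\right) 3 \cdot 2 \sqrt{2} = 40 - 7 \cdot 6 \sqrt{2} = 40 - 42 \sqrt{2}$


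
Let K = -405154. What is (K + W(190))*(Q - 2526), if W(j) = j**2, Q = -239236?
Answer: 89223233148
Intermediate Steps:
(K + W(190))*(Q - 2526) = (-405154 + 190**2)*(-239236 - 2526) = (-405154 + 36100)*(-241762) = -369054*(-241762) = 89223233148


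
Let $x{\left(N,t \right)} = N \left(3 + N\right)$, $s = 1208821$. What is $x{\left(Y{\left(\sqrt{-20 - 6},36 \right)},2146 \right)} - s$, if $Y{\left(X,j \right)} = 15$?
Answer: $-1208551$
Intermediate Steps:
$x{\left(Y{\left(\sqrt{-20 - 6},36 \right)},2146 \right)} - s = 15 \left(3 + 15\right) - 1208821 = 15 \cdot 18 - 1208821 = 270 - 1208821 = -1208551$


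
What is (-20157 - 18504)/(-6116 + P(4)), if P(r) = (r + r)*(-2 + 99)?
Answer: 12887/1780 ≈ 7.2399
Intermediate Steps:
P(r) = 194*r (P(r) = (2*r)*97 = 194*r)
(-20157 - 18504)/(-6116 + P(4)) = (-20157 - 18504)/(-6116 + 194*4) = -38661/(-6116 + 776) = -38661/(-5340) = -38661*(-1/5340) = 12887/1780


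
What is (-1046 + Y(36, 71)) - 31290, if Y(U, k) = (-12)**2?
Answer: -32192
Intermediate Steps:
Y(U, k) = 144
(-1046 + Y(36, 71)) - 31290 = (-1046 + 144) - 31290 = -902 - 31290 = -32192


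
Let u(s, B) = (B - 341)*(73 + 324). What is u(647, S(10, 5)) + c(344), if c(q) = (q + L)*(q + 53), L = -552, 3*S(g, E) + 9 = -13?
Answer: -662593/3 ≈ -2.2086e+5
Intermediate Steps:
S(g, E) = -22/3 (S(g, E) = -3 + (⅓)*(-13) = -3 - 13/3 = -22/3)
c(q) = (-552 + q)*(53 + q) (c(q) = (q - 552)*(q + 53) = (-552 + q)*(53 + q))
u(s, B) = -135377 + 397*B (u(s, B) = (-341 + B)*397 = -135377 + 397*B)
u(647, S(10, 5)) + c(344) = (-135377 + 397*(-22/3)) + (-29256 + 344² - 499*344) = (-135377 - 8734/3) + (-29256 + 118336 - 171656) = -414865/3 - 82576 = -662593/3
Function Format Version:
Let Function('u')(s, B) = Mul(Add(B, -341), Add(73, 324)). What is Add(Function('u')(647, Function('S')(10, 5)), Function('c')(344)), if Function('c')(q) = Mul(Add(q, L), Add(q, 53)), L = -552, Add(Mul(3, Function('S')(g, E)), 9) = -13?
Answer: Rational(-662593, 3) ≈ -2.2086e+5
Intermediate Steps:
Function('S')(g, E) = Rational(-22, 3) (Function('S')(g, E) = Add(-3, Mul(Rational(1, 3), -13)) = Add(-3, Rational(-13, 3)) = Rational(-22, 3))
Function('c')(q) = Mul(Add(-552, q), Add(53, q)) (Function('c')(q) = Mul(Add(q, -552), Add(q, 53)) = Mul(Add(-552, q), Add(53, q)))
Function('u')(s, B) = Add(-135377, Mul(397, B)) (Function('u')(s, B) = Mul(Add(-341, B), 397) = Add(-135377, Mul(397, B)))
Add(Function('u')(647, Function('S')(10, 5)), Function('c')(344)) = Add(Add(-135377, Mul(397, Rational(-22, 3))), Add(-29256, Pow(344, 2), Mul(-499, 344))) = Add(Add(-135377, Rational(-8734, 3)), Add(-29256, 118336, -171656)) = Add(Rational(-414865, 3), -82576) = Rational(-662593, 3)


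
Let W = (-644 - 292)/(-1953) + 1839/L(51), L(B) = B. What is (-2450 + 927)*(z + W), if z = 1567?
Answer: -9009233396/3689 ≈ -2.4422e+6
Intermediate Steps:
W = 134789/3689 (W = (-644 - 292)/(-1953) + 1839/51 = -936*(-1/1953) + 1839*(1/51) = 104/217 + 613/17 = 134789/3689 ≈ 36.538)
(-2450 + 927)*(z + W) = (-2450 + 927)*(1567 + 134789/3689) = -1523*5915452/3689 = -9009233396/3689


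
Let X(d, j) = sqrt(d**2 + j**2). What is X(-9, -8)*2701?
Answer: 2701*sqrt(145) ≈ 32524.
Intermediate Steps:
X(-9, -8)*2701 = sqrt((-9)**2 + (-8)**2)*2701 = sqrt(81 + 64)*2701 = sqrt(145)*2701 = 2701*sqrt(145)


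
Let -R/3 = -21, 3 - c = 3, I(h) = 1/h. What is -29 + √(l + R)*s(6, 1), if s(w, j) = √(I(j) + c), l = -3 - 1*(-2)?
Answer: -29 + √62 ≈ -21.126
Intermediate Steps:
I(h) = 1/h
l = -1 (l = -3 + 2 = -1)
c = 0 (c = 3 - 1*3 = 3 - 3 = 0)
R = 63 (R = -3*(-21) = 63)
s(w, j) = √(1/j) (s(w, j) = √(1/j + 0) = √(1/j))
-29 + √(l + R)*s(6, 1) = -29 + √(-1 + 63)*√(1/1) = -29 + √62*√1 = -29 + √62*1 = -29 + √62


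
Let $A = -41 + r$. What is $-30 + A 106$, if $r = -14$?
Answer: $-5860$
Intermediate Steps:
$A = -55$ ($A = -41 - 14 = -55$)
$-30 + A 106 = -30 - 5830 = -5860$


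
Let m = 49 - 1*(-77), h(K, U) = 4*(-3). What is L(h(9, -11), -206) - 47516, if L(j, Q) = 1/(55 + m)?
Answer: -8600395/181 ≈ -47516.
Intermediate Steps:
h(K, U) = -12
m = 126 (m = 49 + 77 = 126)
L(j, Q) = 1/181 (L(j, Q) = 1/(55 + 126) = 1/181)
L(h(9, -11), -206) - 47516 = 1/181 - 47516 = -8600395/181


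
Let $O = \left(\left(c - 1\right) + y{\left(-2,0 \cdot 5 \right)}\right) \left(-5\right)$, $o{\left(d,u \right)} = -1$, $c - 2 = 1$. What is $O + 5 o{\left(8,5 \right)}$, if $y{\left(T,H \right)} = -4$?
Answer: $5$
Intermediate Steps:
$c = 3$ ($c = 2 + 1 = 3$)
$O = 10$ ($O = \left(\left(3 - 1\right) - 4\right) \left(-5\right) = \left(2 - 4\right) \left(-5\right) = \left(-2\right) \left(-5\right) = 10$)
$O + 5 o{\left(8,5 \right)} = 10 + 5 \left(-1\right) = 10 - 5 = 5$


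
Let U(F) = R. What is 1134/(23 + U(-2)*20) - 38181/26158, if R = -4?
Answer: -964833/45182 ≈ -21.354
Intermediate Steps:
U(F) = -4
1134/(23 + U(-2)*20) - 38181/26158 = 1134/(23 - 4*20) - 38181/26158 = 1134/(23 - 80) - 38181*1/26158 = 1134/(-57) - 3471/2378 = 1134*(-1/57) - 3471/2378 = -378/19 - 3471/2378 = -964833/45182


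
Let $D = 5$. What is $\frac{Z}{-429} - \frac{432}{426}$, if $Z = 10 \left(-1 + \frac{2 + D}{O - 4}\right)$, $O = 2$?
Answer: $- \frac{9231}{10153} \approx -0.90919$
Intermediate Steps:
$Z = -45$ ($Z = 10 \left(-1 + \frac{2 + 5}{2 - 4}\right) = 10 \left(-1 + \frac{7}{-2}\right) = 10 \left(-1 + 7 \left(- \frac{1}{2}\right)\right) = 10 \left(-1 - \frac{7}{2}\right) = 10 \left(- \frac{9}{2}\right) = -45$)
$\frac{Z}{-429} - \frac{432}{426} = - \frac{45}{-429} - \frac{432}{426} = \left(-45\right) \left(- \frac{1}{429}\right) - \frac{72}{71} = \frac{15}{143} - \frac{72}{71} = - \frac{9231}{10153}$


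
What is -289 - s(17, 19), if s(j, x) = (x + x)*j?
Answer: -935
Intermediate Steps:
s(j, x) = 2*j*x (s(j, x) = (2*x)*j = 2*j*x)
-289 - s(17, 19) = -289 - 2*17*19 = -289 - 1*646 = -289 - 646 = -935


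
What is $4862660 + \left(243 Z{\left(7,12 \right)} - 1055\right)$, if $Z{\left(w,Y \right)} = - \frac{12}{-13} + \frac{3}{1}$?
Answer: $\frac{63213258}{13} \approx 4.8626 \cdot 10^{6}$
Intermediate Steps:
$Z{\left(w,Y \right)} = \frac{51}{13}$ ($Z{\left(w,Y \right)} = \left(-12\right) \left(- \frac{1}{13}\right) + 3 \cdot 1 = \frac{12}{13} + 3 = \frac{51}{13}$)
$4862660 + \left(243 Z{\left(7,12 \right)} - 1055\right) = 4862660 + \left(243 \cdot \frac{51}{13} - 1055\right) = 4862660 + \left(\frac{12393}{13} - 1055\right) = 4862660 - \frac{1322}{13} = \frac{63213258}{13}$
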